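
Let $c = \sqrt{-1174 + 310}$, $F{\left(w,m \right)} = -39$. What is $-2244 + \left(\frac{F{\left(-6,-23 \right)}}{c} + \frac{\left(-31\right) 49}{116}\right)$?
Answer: $- \frac{261823}{116} + \frac{13 i \sqrt{6}}{24} \approx -2257.1 + 1.3268 i$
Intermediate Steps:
$c = 12 i \sqrt{6}$ ($c = \sqrt{-864} = 12 i \sqrt{6} \approx 29.394 i$)
$-2244 + \left(\frac{F{\left(-6,-23 \right)}}{c} + \frac{\left(-31\right) 49}{116}\right) = -2244 + \left(- \frac{39}{12 i \sqrt{6}} + \frac{\left(-31\right) 49}{116}\right) = -2244 - \left(\frac{1519}{116} + 39 \left(- \frac{i \sqrt{6}}{72}\right)\right) = -2244 - \left(\frac{1519}{116} - \frac{13 i \sqrt{6}}{24}\right) = - \frac{261823}{116} + \frac{13 i \sqrt{6}}{24}$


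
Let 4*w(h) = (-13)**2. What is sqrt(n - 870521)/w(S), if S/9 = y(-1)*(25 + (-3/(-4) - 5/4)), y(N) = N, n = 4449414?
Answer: 4*sqrt(3578893)/169 ≈ 44.776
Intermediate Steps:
S = -441/2 (S = 9*(-(25 + (-3/(-4) - 5/4))) = 9*(-(25 + (-3*(-1/4) - 5*1/4))) = 9*(-(25 + (3/4 - 5/4))) = 9*(-(25 - 1/2)) = 9*(-1*49/2) = 9*(-49/2) = -441/2 ≈ -220.50)
w(h) = 169/4 (w(h) = (1/4)*(-13)**2 = (1/4)*169 = 169/4)
sqrt(n - 870521)/w(S) = sqrt(4449414 - 870521)/(169/4) = sqrt(3578893)*(4/169) = 4*sqrt(3578893)/169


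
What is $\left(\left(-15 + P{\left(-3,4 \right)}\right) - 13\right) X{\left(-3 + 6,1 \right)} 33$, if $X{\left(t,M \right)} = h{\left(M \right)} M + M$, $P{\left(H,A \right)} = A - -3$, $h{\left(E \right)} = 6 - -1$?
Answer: $-5544$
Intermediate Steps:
$h{\left(E \right)} = 7$ ($h{\left(E \right)} = 6 + 1 = 7$)
$P{\left(H,A \right)} = 3 + A$ ($P{\left(H,A \right)} = A + 3 = 3 + A$)
$X{\left(t,M \right)} = 8 M$ ($X{\left(t,M \right)} = 7 M + M = 8 M$)
$\left(\left(-15 + P{\left(-3,4 \right)}\right) - 13\right) X{\left(-3 + 6,1 \right)} 33 = \left(\left(-15 + \left(3 + 4\right)\right) - 13\right) 8 \cdot 1 \cdot 33 = \left(\left(-15 + 7\right) - 13\right) 8 \cdot 33 = \left(-8 - 13\right) 8 \cdot 33 = \left(-21\right) 8 \cdot 33 = \left(-168\right) 33 = -5544$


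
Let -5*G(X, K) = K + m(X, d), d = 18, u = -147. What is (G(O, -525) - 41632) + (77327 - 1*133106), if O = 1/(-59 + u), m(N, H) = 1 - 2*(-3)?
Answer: -486537/5 ≈ -97307.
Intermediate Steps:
m(N, H) = 7 (m(N, H) = 1 + 6 = 7)
O = -1/206 (O = 1/(-59 - 147) = 1/(-206) = -1/206 ≈ -0.0048544)
G(X, K) = -7/5 - K/5 (G(X, K) = -(K + 7)/5 = -(7 + K)/5 = -7/5 - K/5)
(G(O, -525) - 41632) + (77327 - 1*133106) = ((-7/5 - 1/5*(-525)) - 41632) + (77327 - 1*133106) = ((-7/5 + 105) - 41632) + (77327 - 133106) = (518/5 - 41632) - 55779 = -207642/5 - 55779 = -486537/5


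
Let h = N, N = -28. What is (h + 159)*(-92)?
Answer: -12052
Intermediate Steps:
h = -28
(h + 159)*(-92) = (-28 + 159)*(-92) = 131*(-92) = -12052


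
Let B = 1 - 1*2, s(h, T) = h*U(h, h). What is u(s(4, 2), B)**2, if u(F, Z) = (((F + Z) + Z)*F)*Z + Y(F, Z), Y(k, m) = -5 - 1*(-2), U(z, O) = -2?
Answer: 6889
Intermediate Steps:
Y(k, m) = -3 (Y(k, m) = -5 + 2 = -3)
s(h, T) = -2*h (s(h, T) = h*(-2) = -2*h)
B = -1 (B = 1 - 2 = -1)
u(F, Z) = -3 + F*Z*(F + 2*Z) (u(F, Z) = (((F + Z) + Z)*F)*Z - 3 = ((F + 2*Z)*F)*Z - 3 = (F*(F + 2*Z))*Z - 3 = F*Z*(F + 2*Z) - 3 = -3 + F*Z*(F + 2*Z))
u(s(4, 2), B)**2 = (-3 - (-2*4)**2 + 2*(-2*4)*(-1)**2)**2 = (-3 - 1*(-8)**2 + 2*(-8)*1)**2 = (-3 - 1*64 - 16)**2 = (-3 - 64 - 16)**2 = (-83)**2 = 6889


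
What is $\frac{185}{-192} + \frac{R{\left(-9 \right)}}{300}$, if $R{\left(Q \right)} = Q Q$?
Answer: $- \frac{3329}{4800} \approx -0.69354$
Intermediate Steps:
$R{\left(Q \right)} = Q^{2}$
$\frac{185}{-192} + \frac{R{\left(-9 \right)}}{300} = \frac{185}{-192} + \frac{\left(-9\right)^{2}}{300} = 185 \left(- \frac{1}{192}\right) + 81 \cdot \frac{1}{300} = - \frac{185}{192} + \frac{27}{100} = - \frac{3329}{4800}$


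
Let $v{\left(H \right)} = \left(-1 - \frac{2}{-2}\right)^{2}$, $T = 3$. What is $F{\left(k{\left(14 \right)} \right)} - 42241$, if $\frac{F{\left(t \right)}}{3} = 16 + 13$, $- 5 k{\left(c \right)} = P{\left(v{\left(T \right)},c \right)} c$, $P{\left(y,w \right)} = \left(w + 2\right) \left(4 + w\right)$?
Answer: $-42154$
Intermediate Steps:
$v{\left(H \right)} = 0$ ($v{\left(H \right)} = \left(-1 - -1\right)^{2} = \left(-1 + 1\right)^{2} = 0^{2} = 0$)
$P{\left(y,w \right)} = \left(2 + w\right) \left(4 + w\right)$
$k{\left(c \right)} = - \frac{c \left(8 + c^{2} + 6 c\right)}{5}$ ($k{\left(c \right)} = - \frac{\left(8 + c^{2} + 6 c\right) c}{5} = - \frac{c \left(8 + c^{2} + 6 c\right)}{5}$)
$F{\left(t \right)} = 87$ ($F{\left(t \right)} = 3 \left(16 + 13\right) = 3 \cdot 29 = 87$)
$F{\left(k{\left(14 \right)} \right)} - 42241 = 87 - 42241 = -42154$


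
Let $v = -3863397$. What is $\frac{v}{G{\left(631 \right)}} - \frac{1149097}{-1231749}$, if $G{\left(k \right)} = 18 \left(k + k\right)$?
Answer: $- \frac{525848055989}{3108934476} \approx -169.14$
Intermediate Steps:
$G{\left(k \right)} = 36 k$ ($G{\left(k \right)} = 18 \cdot 2 k = 36 k$)
$\frac{v}{G{\left(631 \right)}} - \frac{1149097}{-1231749} = - \frac{3863397}{36 \cdot 631} - \frac{1149097}{-1231749} = - \frac{3863397}{22716} - - \frac{1149097}{1231749} = \left(-3863397\right) \frac{1}{22716} + \frac{1149097}{1231749} = - \frac{1287799}{7572} + \frac{1149097}{1231749} = - \frac{525848055989}{3108934476}$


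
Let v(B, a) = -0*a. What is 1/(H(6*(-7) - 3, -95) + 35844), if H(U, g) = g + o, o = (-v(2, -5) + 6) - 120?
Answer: 1/35635 ≈ 2.8062e-5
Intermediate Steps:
v(B, a) = 0 (v(B, a) = -4*0 = 0)
o = -114 (o = (-1*0 + 6) - 120 = (0 + 6) - 120 = 6 - 120 = -114)
H(U, g) = -114 + g (H(U, g) = g - 114 = -114 + g)
1/(H(6*(-7) - 3, -95) + 35844) = 1/((-114 - 95) + 35844) = 1/(-209 + 35844) = 1/35635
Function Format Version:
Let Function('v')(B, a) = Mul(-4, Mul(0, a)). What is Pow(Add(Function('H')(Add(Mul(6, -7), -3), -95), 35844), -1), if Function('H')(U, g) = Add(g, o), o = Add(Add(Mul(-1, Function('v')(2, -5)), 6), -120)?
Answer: Rational(1, 35635) ≈ 2.8062e-5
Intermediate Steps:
Function('v')(B, a) = 0 (Function('v')(B, a) = Mul(-4, 0) = 0)
o = -114 (o = Add(Add(Mul(-1, 0), 6), -120) = Add(Add(0, 6), -120) = Add(6, -120) = -114)
Function('H')(U, g) = Add(-114, g) (Function('H')(U, g) = Add(g, -114) = Add(-114, g))
Pow(Add(Function('H')(Add(Mul(6, -7), -3), -95), 35844), -1) = Pow(Add(Add(-114, -95), 35844), -1) = Pow(Add(-209, 35844), -1) = Pow(35635, -1) = Rational(1, 35635)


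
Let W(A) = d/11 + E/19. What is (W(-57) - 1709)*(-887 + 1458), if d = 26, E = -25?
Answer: -203825302/209 ≈ -9.7524e+5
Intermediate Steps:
W(A) = 219/209 (W(A) = 26/11 - 25/19 = 219/209)
(W(-57) - 1709)*(-887 + 1458) = (219/209 - 1709)*(-887 + 1458) = -356962/209*571 = -203825302/209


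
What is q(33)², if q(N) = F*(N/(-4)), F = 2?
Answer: 1089/4 ≈ 272.25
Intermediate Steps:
q(N) = -N/2 (q(N) = 2*(N/(-4)) = 2*(N*(-¼)) = 2*(-N/4) = -N/2)
q(33)² = (-½*33)² = (-33/2)² = 1089/4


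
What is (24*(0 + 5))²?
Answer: 14400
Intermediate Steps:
(24*(0 + 5))² = (24*5)² = 120² = 14400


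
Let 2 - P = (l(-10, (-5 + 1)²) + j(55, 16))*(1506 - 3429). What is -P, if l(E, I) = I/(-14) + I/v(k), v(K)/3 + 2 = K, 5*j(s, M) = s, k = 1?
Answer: -60909/7 ≈ -8701.3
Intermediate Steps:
j(s, M) = s/5
v(K) = -6 + 3*K
l(E, I) = -17*I/42 (l(E, I) = I/(-14) + I/(-6 + 3*1) = I*(-1/14) + I/(-6 + 3) = -I/14 + I/(-3) = -I/14 + I*(-⅓) = -I/14 - I/3 = -17*I/42)
P = 60909/7 (P = 2 - (-17*(-5 + 1)²/42 + (⅕)*55)*(1506 - 3429) = 2 - (-17/42*(-4)² + 11)*(-1923) = 2 - (-17/42*16 + 11)*(-1923) = 2 - (-136/21 + 11)*(-1923) = 2 - 95*(-1923)/21 = 2 - 1*(-60895/7) = 2 + 60895/7 = 60909/7 ≈ 8701.3)
-P = -1*60909/7 = -60909/7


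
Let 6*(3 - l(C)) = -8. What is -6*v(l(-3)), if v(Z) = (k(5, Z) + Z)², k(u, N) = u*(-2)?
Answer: -578/3 ≈ -192.67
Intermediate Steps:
l(C) = 13/3 (l(C) = 3 - ⅙*(-8) = 3 + 4/3 = 13/3)
k(u, N) = -2*u
v(Z) = (-10 + Z)² (v(Z) = (-2*5 + Z)² = (-10 + Z)²)
-6*v(l(-3)) = -6*(-10 + 13/3)² = -6*(-17/3)² = -6*289/9 = -578/3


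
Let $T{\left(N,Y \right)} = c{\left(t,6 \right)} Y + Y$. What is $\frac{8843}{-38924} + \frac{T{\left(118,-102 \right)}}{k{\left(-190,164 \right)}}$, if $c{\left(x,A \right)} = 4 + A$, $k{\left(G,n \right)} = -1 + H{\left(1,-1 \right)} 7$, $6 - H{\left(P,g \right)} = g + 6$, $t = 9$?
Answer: $- \frac{196963}{1052} \approx -187.23$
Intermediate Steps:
$H{\left(P,g \right)} = - g$ ($H{\left(P,g \right)} = 6 - \left(g + 6\right) = 6 - \left(6 + g\right) = - g$)
$k{\left(G,n \right)} = 6$ ($k{\left(G,n \right)} = -1 + \left(-1\right) \left(-1\right) 7 = -1 + 1 \cdot 7 = -1 + 7 = 6$)
$T{\left(N,Y \right)} = 11 Y$ ($T{\left(N,Y \right)} = \left(4 + 6\right) Y + Y = 10 Y + Y = 11 Y$)
$\frac{8843}{-38924} + \frac{T{\left(118,-102 \right)}}{k{\left(-190,164 \right)}} = \frac{8843}{-38924} + \frac{11 \left(-102\right)}{6} = 8843 \left(- \frac{1}{38924}\right) - 187 = - \frac{239}{1052} - 187 = - \frac{196963}{1052}$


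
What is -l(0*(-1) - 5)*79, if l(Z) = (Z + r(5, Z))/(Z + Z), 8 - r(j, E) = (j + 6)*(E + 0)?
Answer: 2291/5 ≈ 458.20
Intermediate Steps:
r(j, E) = 8 - E*(6 + j) (r(j, E) = 8 - (j + 6)*(E + 0) = 8 - (6 + j)*E = 8 - E*(6 + j))
l(Z) = (8 - 10*Z)/(2*Z) (l(Z) = (Z + (8 - 6*Z - 1*Z*5))/(Z + Z) = (Z + (8 - 6*Z - 5*Z))/((2*Z)) = (Z + (8 - 11*Z))*(1/(2*Z)) = (8 - 10*Z)*(1/(2*Z)) = (8 - 10*Z)/(2*Z))
-l(0*(-1) - 5)*79 = -(-5 + 4/(0*(-1) - 5))*79 = -(-5 + 4/(0 - 5))*79 = -(-5 + 4/(-5))*79 = -(-5 + 4*(-⅕))*79 = -(-5 - ⅘)*79 = -(-29)*79/5 = -1*(-2291/5) = 2291/5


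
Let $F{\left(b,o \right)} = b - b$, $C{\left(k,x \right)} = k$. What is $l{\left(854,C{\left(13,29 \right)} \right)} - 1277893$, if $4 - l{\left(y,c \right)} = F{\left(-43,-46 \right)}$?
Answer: $-1277889$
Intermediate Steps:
$F{\left(b,o \right)} = 0$
$l{\left(y,c \right)} = 4$ ($l{\left(y,c \right)} = 4 - 0 = 4 + 0 = 4$)
$l{\left(854,C{\left(13,29 \right)} \right)} - 1277893 = 4 - 1277893 = -1277889$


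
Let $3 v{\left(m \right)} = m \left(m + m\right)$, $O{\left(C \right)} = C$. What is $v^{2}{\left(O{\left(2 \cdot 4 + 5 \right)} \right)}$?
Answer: $\frac{114244}{9} \approx 12694.0$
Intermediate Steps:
$v{\left(m \right)} = \frac{2 m^{2}}{3}$ ($v{\left(m \right)} = \frac{m \left(m + m\right)}{3} = \frac{m 2 m}{3} = \frac{2 m^{2}}{3}$)
$v^{2}{\left(O{\left(2 \cdot 4 + 5 \right)} \right)} = \left(\frac{2 \left(2 \cdot 4 + 5\right)^{2}}{3}\right)^{2} = \left(\frac{2 \left(8 + 5\right)^{2}}{3}\right)^{2} = \left(\frac{2 \cdot 13^{2}}{3}\right)^{2} = \left(\frac{2}{3} \cdot 169\right)^{2} = \left(\frac{338}{3}\right)^{2} = \frac{114244}{9}$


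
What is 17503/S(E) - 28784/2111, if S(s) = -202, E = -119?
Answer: -42763201/426422 ≈ -100.28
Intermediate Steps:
17503/S(E) - 28784/2111 = 17503/(-202) - 28784/2111 = 17503*(-1/202) - 28784*1/2111 = -17503/202 - 28784/2111 = -42763201/426422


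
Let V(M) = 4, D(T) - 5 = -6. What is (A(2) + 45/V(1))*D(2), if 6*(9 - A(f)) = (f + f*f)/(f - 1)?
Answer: -77/4 ≈ -19.250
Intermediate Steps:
D(T) = -1 (D(T) = 5 - 6 = -1)
A(f) = 9 - (f + f²)/(6*(-1 + f)) (A(f) = 9 - (f + f*f)/(6*(f - 1)) = 9 - (f + f²)/(6*(-1 + f)))
(A(2) + 45/V(1))*D(2) = ((-54 - 1*2² + 53*2)/(6*(-1 + 2)) + 45/4)*(-1) = ((⅙)*(-54 - 1*4 + 106)/1 + 45*(¼))*(-1) = ((⅙)*1*(-54 - 4 + 106) + 45/4)*(-1) = ((⅙)*1*48 + 45/4)*(-1) = (8 + 45/4)*(-1) = (77/4)*(-1) = -77/4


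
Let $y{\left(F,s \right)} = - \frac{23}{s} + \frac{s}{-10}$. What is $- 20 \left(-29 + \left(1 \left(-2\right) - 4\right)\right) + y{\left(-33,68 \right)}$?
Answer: $\frac{235573}{340} \approx 692.86$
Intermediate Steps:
$y{\left(F,s \right)} = - \frac{23}{s} - \frac{s}{10}$ ($y{\left(F,s \right)} = - \frac{23}{s} + s \left(- \frac{1}{10}\right) = - \frac{23}{s} - \frac{s}{10}$)
$- 20 \left(-29 + \left(1 \left(-2\right) - 4\right)\right) + y{\left(-33,68 \right)} = - 20 \left(-29 + \left(1 \left(-2\right) - 4\right)\right) - \left(\frac{34}{5} + \frac{23}{68}\right) = - 20 \left(-29 - 6\right) - \frac{2427}{340} = \left(-20\right) \left(-35\right) - \frac{2427}{340} = 700 - \frac{2427}{340} = \frac{235573}{340}$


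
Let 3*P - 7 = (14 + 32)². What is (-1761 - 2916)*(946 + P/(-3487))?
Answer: -1402247227/317 ≈ -4.4235e+6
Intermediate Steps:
P = 2123/3 (P = 7/3 + (14 + 32)²/3 = 7/3 + (⅓)*46² = 7/3 + (⅓)*2116 = 7/3 + 2116/3 = 2123/3 ≈ 707.67)
(-1761 - 2916)*(946 + P/(-3487)) = (-1761 - 2916)*(946 + (2123/3)/(-3487)) = -4677*(946 + (2123/3)*(-1/3487)) = -4677*(946 - 193/951) = -4677*899453/951 = -1402247227/317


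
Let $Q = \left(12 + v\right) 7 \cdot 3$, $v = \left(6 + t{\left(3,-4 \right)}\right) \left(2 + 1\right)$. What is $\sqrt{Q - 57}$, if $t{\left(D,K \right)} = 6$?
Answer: $\sqrt{951} \approx 30.838$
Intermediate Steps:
$v = 36$ ($v = \left(6 + 6\right) \left(2 + 1\right) = 12 \cdot 3 = 36$)
$Q = 1008$ ($Q = \left(12 + 36\right) 7 \cdot 3 = 48 \cdot 21 = 1008$)
$\sqrt{Q - 57} = \sqrt{1008 - 57} = \sqrt{951}$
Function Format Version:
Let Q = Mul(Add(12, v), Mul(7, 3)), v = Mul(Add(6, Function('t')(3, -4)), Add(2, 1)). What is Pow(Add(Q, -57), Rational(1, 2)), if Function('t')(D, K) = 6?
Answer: Pow(951, Rational(1, 2)) ≈ 30.838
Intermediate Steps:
v = 36 (v = Mul(Add(6, 6), Add(2, 1)) = Mul(12, 3) = 36)
Q = 1008 (Q = Mul(Add(12, 36), Mul(7, 3)) = Mul(48, 21) = 1008)
Pow(Add(Q, -57), Rational(1, 2)) = Pow(Add(1008, -57), Rational(1, 2)) = Pow(951, Rational(1, 2))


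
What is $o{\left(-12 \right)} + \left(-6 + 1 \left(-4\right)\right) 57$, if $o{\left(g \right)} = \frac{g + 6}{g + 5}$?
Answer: $- \frac{3984}{7} \approx -569.14$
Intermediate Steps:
$o{\left(g \right)} = \frac{6 + g}{5 + g}$
$o{\left(-12 \right)} + \left(-6 + 1 \left(-4\right)\right) 57 = \frac{6 - 12}{5 - 12} + \left(-6 + 1 \left(-4\right)\right) 57 = \frac{1}{-7} \left(-6\right) + \left(-6 - 4\right) 57 = \left(- \frac{1}{7}\right) \left(-6\right) - 570 = \frac{6}{7} - 570 = - \frac{3984}{7}$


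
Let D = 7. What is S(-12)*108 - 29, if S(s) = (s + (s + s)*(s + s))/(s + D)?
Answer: -61057/5 ≈ -12211.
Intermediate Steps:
S(s) = (s + 4*s**2)/(7 + s) (S(s) = (s + (s + s)*(s + s))/(s + 7) = (s + (2*s)*(2*s))/(7 + s) = (s + 4*s**2)/(7 + s))
S(-12)*108 - 29 = -12*(1 + 4*(-12))/(7 - 12)*108 - 29 = -12*(1 - 48)/(-5)*108 - 29 = -12*(-1/5)*(-47)*108 - 29 = -564/5*108 - 29 = -60912/5 - 29 = -61057/5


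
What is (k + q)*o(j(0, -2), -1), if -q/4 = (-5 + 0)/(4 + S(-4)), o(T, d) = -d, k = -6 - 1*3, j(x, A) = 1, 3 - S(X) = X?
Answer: -79/11 ≈ -7.1818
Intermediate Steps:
S(X) = 3 - X
k = -9 (k = -6 - 3 = -9)
q = 20/11 (q = -4*(-5 + 0)/(4 + (3 - 1*(-4))) = -(-20)/(4 + (3 + 4)) = -(-20)/(4 + 7) = -(-20)/11 = -4*(-5/11) = 20/11 ≈ 1.8182)
(k + q)*o(j(0, -2), -1) = (-9 + 20/11)*(-1*(-1)) = -79/11*1 = -79/11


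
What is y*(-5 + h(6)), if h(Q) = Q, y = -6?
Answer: -6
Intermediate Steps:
y*(-5 + h(6)) = -6*(-5 + 6) = -6*1 = -6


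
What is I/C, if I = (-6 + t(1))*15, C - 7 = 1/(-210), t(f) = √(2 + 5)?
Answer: -18900/1469 + 3150*√7/1469 ≈ -7.1926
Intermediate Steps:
t(f) = √7
C = 1469/210 (C = 7 + 1/(-210) = 7 - 1/210 = 1469/210 ≈ 6.9952)
I = -90 + 15*√7 (I = (-6 + √7)*15 = -90 + 15*√7 ≈ -50.314)
I/C = (-90 + 15*√7)/(1469/210) = (-90 + 15*√7)*(210/1469) = -18900/1469 + 3150*√7/1469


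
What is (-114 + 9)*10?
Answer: -1050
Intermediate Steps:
(-114 + 9)*10 = -105*10 = -1050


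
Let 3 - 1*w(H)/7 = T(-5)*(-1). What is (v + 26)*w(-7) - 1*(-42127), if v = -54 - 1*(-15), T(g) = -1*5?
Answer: 42309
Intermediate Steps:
T(g) = -5
w(H) = -14 (w(H) = 21 - (-35)*(-1) = 21 - 7*5 = 21 - 35 = -14)
v = -39 (v = -54 + 15 = -39)
(v + 26)*w(-7) - 1*(-42127) = (-39 + 26)*(-14) - 1*(-42127) = -13*(-14) + 42127 = 182 + 42127 = 42309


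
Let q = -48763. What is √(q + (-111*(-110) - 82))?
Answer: I*√36635 ≈ 191.4*I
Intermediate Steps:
√(q + (-111*(-110) - 82)) = √(-48763 + (-111*(-110) - 82)) = √(-48763 + (12210 - 82)) = √(-48763 + 12128) = √(-36635) = I*√36635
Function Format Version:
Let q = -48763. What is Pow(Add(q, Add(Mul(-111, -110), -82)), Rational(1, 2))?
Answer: Mul(I, Pow(36635, Rational(1, 2))) ≈ Mul(191.40, I)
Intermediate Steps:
Pow(Add(q, Add(Mul(-111, -110), -82)), Rational(1, 2)) = Pow(Add(-48763, Add(Mul(-111, -110), -82)), Rational(1, 2)) = Pow(Add(-48763, Add(12210, -82)), Rational(1, 2)) = Pow(Add(-48763, 12128), Rational(1, 2)) = Pow(-36635, Rational(1, 2)) = Mul(I, Pow(36635, Rational(1, 2)))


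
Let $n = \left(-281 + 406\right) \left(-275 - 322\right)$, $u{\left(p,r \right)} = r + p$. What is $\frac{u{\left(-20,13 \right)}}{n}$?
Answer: $\frac{7}{74625} \approx 9.3802 \cdot 10^{-5}$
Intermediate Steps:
$u{\left(p,r \right)} = p + r$
$n = -74625$ ($n = 125 \left(-597\right) = -74625$)
$\frac{u{\left(-20,13 \right)}}{n} = \frac{-20 + 13}{-74625} = \left(-7\right) \left(- \frac{1}{74625}\right) = \frac{7}{74625}$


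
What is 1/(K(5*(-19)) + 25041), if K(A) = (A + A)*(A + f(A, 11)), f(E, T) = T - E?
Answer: 1/22951 ≈ 4.3571e-5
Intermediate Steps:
K(A) = 22*A (K(A) = (A + A)*(A + (11 - A)) = (2*A)*11 = 22*A)
1/(K(5*(-19)) + 25041) = 1/(22*(5*(-19)) + 25041) = 1/(22*(-95) + 25041) = 1/(-2090 + 25041) = 1/22951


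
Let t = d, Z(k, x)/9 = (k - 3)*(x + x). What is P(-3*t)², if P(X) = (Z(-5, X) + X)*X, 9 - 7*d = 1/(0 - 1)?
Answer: 16563690000/2401 ≈ 6.8987e+6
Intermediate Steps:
d = 10/7 (d = 9/7 - 1/(7*(0 - 1)) = 9/7 - ⅐/(-1) = 9/7 - ⅐*(-1) = 9/7 + ⅐ = 10/7 ≈ 1.4286)
Z(k, x) = 18*x*(-3 + k) (Z(k, x) = 9*((k - 3)*(x + x)) = 9*((-3 + k)*(2*x)) = 9*(2*x*(-3 + k)) = 18*x*(-3 + k))
t = 10/7 ≈ 1.4286
P(X) = -143*X² (P(X) = (18*X*(-3 - 5) + X)*X = (18*X*(-8) + X)*X = (-144*X + X)*X = (-143*X)*X = -143*X²)
P(-3*t)² = (-143*(-3*10/7)²)² = (-143*(-30/7)²)² = (-143*900/49)² = (-128700/49)² = 16563690000/2401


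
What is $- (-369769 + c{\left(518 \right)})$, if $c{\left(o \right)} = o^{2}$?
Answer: $101445$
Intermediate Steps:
$- (-369769 + c{\left(518 \right)}) = - (-369769 + 518^{2}) = - (-369769 + 268324) = \left(-1\right) \left(-101445\right) = 101445$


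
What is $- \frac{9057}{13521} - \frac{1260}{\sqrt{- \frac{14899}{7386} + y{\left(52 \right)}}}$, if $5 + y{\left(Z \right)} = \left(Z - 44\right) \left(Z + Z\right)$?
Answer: $- \frac{3019}{4507} - \frac{1260 \sqrt{45005283678}}{6093323} \approx -44.538$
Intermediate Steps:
$y{\left(Z \right)} = -5 + 2 Z \left(-44 + Z\right)$ ($y{\left(Z \right)} = -5 + \left(Z - 44\right) \left(Z + Z\right) = -5 + \left(-44 + Z\right) 2 Z = -5 + 2 Z \left(-44 + Z\right)$)
$- \frac{9057}{13521} - \frac{1260}{\sqrt{- \frac{14899}{7386} + y{\left(52 \right)}}} = - \frac{9057}{13521} - \frac{1260}{\sqrt{- \frac{14899}{7386} - \left(4581 - 5408\right)}} = \left(-9057\right) \frac{1}{13521} - \frac{1260}{\sqrt{\left(-14899\right) \frac{1}{7386} - -827}} = - \frac{3019}{4507} - \frac{1260}{\sqrt{- \frac{14899}{7386} - -827}} = - \frac{3019}{4507} - \frac{1260}{\sqrt{- \frac{14899}{7386} + 827}} = - \frac{3019}{4507} - \frac{1260}{\sqrt{\frac{6093323}{7386}}} = - \frac{3019}{4507} - \frac{1260}{\frac{1}{7386} \sqrt{45005283678}} = - \frac{3019}{4507} - 1260 \frac{\sqrt{45005283678}}{6093323} = - \frac{3019}{4507} - \frac{1260 \sqrt{45005283678}}{6093323}$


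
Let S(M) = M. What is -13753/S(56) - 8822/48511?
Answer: -667665815/2716616 ≈ -245.77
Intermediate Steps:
-13753/S(56) - 8822/48511 = -13753/56 - 8822/48511 = -667665815/2716616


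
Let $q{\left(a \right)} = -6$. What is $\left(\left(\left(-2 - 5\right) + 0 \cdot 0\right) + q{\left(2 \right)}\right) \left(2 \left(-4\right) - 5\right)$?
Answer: $169$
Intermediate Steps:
$\left(\left(\left(-2 - 5\right) + 0 \cdot 0\right) + q{\left(2 \right)}\right) \left(2 \left(-4\right) - 5\right) = \left(\left(\left(-2 - 5\right) + 0 \cdot 0\right) - 6\right) \left(2 \left(-4\right) - 5\right) = \left(\left(\left(-2 - 5\right) + 0\right) - 6\right) \left(-8 - 5\right) = \left(\left(-7 + 0\right) - 6\right) \left(-13\right) = \left(-7 - 6\right) \left(-13\right) = \left(-13\right) \left(-13\right) = 169$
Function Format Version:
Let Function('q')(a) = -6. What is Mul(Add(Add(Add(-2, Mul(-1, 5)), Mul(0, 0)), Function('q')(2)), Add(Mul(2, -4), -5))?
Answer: 169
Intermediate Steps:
Mul(Add(Add(Add(-2, Mul(-1, 5)), Mul(0, 0)), Function('q')(2)), Add(Mul(2, -4), -5)) = Mul(Add(Add(Add(-2, Mul(-1, 5)), Mul(0, 0)), -6), Add(Mul(2, -4), -5)) = Mul(Add(Add(Add(-2, -5), 0), -6), Add(-8, -5)) = Mul(Add(Add(-7, 0), -6), -13) = Mul(Add(-7, -6), -13) = Mul(-13, -13) = 169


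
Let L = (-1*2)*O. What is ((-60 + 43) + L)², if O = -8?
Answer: 1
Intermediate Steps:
L = 16 (L = -1*2*(-8) = -2*(-8) = 16)
((-60 + 43) + L)² = ((-60 + 43) + 16)² = (-17 + 16)² = (-1)² = 1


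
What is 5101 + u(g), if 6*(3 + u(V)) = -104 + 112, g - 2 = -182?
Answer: 15298/3 ≈ 5099.3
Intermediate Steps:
g = -180 (g = 2 - 182 = -180)
u(V) = -5/3 (u(V) = -3 + (-104 + 112)/6 = -3 + (⅙)*8 = -3 + 4/3 = -5/3)
5101 + u(g) = 5101 - 5/3 = 15298/3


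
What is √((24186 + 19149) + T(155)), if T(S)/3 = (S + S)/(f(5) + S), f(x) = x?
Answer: √693453/4 ≈ 208.18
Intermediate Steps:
T(S) = 6*S/(5 + S) (T(S) = 3*((S + S)/(5 + S)) = 3*((2*S)/(5 + S)) = 3*(2*S/(5 + S)) = 6*S/(5 + S))
√((24186 + 19149) + T(155)) = √((24186 + 19149) + 6*155/(5 + 155)) = √(43335 + 6*155/160) = √(43335 + 6*155*(1/160)) = √(43335 + 93/16) = √(693453/16) = √693453/4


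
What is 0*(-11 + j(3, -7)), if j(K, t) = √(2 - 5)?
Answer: 0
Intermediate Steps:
j(K, t) = I*√3 (j(K, t) = √(-3) = I*√3)
0*(-11 + j(3, -7)) = 0*(-11 + I*√3) = 0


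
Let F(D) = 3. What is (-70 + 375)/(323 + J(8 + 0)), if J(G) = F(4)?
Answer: 305/326 ≈ 0.93558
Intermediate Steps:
J(G) = 3
(-70 + 375)/(323 + J(8 + 0)) = (-70 + 375)/(323 + 3) = 305/326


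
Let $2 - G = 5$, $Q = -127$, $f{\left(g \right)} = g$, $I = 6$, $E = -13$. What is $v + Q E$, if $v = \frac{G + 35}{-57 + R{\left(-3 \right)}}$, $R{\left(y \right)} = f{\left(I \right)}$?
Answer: $\frac{84169}{51} \approx 1650.4$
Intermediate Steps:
$R{\left(y \right)} = 6$
$G = -3$ ($G = 2 - 5 = -3$)
$v = - \frac{32}{51}$ ($v = \frac{-3 + 35}{-57 + 6} = \frac{32}{-51} = 32 \left(- \frac{1}{51}\right) = - \frac{32}{51} \approx -0.62745$)
$v + Q E = - \frac{32}{51} - -1651 = - \frac{32}{51} + 1651 = \frac{84169}{51}$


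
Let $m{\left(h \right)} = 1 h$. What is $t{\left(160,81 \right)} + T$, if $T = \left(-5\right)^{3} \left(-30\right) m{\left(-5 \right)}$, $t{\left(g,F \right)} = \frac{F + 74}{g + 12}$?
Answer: $- \frac{3224845}{172} \approx -18749.0$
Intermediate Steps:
$m{\left(h \right)} = h$
$t{\left(g,F \right)} = \frac{74 + F}{12 + g}$
$T = -18750$ ($T = \left(-5\right)^{3} \left(-30\right) \left(-5\right) = \left(-125\right) \left(-30\right) \left(-5\right) = 3750 \left(-5\right) = -18750$)
$t{\left(160,81 \right)} + T = \frac{74 + 81}{12 + 160} - 18750 = \frac{1}{172} \cdot 155 - 18750 = \frac{155}{172} - 18750 = - \frac{3224845}{172}$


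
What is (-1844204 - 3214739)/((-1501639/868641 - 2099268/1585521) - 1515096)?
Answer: 258052662811426749/77283998848031369 ≈ 3.3390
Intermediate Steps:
(-1844204 - 3214739)/((-1501639/868641 - 2099268/1585521) - 1515096) = -5058943/((-1501639*1/868641 - 2099268*1/1585521) - 1515096) = -5058943/((-1501639/868641 - 233252/176169) - 1515096) = -5058943/(-155718163841/51009205443 - 1515096) = -5058943/(-77283998848031369/51009205443) = -5058943*(-51009205443/77283998848031369) = 258052662811426749/77283998848031369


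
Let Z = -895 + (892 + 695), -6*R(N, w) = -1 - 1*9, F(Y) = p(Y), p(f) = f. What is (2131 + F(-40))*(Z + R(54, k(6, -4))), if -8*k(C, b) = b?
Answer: 1450457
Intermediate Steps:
F(Y) = Y
k(C, b) = -b/8
R(N, w) = 5/3 (R(N, w) = -(-1 - 1*9)/6 = -(-1 - 9)/6 = -⅙*(-10) = 5/3)
Z = 692 (Z = -895 + 1587 = 692)
(2131 + F(-40))*(Z + R(54, k(6, -4))) = (2131 - 40)*(692 + 5/3) = 2091*(2081/3) = 1450457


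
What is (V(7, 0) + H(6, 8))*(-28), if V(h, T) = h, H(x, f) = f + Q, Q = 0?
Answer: -420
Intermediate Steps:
H(x, f) = f (H(x, f) = f + 0 = f)
(V(7, 0) + H(6, 8))*(-28) = (7 + 8)*(-28) = 15*(-28) = -420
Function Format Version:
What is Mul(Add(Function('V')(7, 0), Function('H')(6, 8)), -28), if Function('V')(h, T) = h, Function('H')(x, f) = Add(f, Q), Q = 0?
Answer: -420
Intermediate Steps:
Function('H')(x, f) = f (Function('H')(x, f) = Add(f, 0) = f)
Mul(Add(Function('V')(7, 0), Function('H')(6, 8)), -28) = Mul(Add(7, 8), -28) = Mul(15, -28) = -420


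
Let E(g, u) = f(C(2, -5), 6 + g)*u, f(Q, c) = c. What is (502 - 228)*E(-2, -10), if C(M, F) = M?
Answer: -10960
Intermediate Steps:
E(g, u) = u*(6 + g) (E(g, u) = (6 + g)*u = u*(6 + g))
(502 - 228)*E(-2, -10) = (502 - 228)*(-10*(6 - 2)) = 274*(-10*4) = 274*(-40) = -10960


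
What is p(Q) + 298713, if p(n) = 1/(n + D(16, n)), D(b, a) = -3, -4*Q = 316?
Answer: 24494465/82 ≈ 2.9871e+5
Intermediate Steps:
Q = -79 (Q = -¼*316 = -79)
p(n) = 1/(-3 + n) (p(n) = 1/(n - 3) = 1/(-3 + n))
p(Q) + 298713 = 1/(-3 - 79) + 298713 = 1/(-82) + 298713 = -1/82 + 298713 = 24494465/82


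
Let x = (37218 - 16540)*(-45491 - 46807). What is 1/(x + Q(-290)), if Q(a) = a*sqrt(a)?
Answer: I/(2*(-954269022*I + 145*sqrt(290))) ≈ -5.2396e-10 + 1.3558e-15*I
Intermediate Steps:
Q(a) = a**(3/2)
x = -1908538044 (x = 20678*(-92298) = -1908538044)
1/(x + Q(-290)) = 1/(-1908538044 + (-290)**(3/2)) = 1/(-1908538044 - 290*I*sqrt(290))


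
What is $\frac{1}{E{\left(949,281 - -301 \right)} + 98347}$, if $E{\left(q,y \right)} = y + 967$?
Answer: $\frac{1}{99896} \approx 1.001 \cdot 10^{-5}$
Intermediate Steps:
$E{\left(q,y \right)} = 967 + y$
$\frac{1}{E{\left(949,281 - -301 \right)} + 98347} = \frac{1}{\left(967 + \left(281 - -301\right)\right) + 98347} = \frac{1}{\left(967 + \left(281 + 301\right)\right) + 98347} = \frac{1}{\left(967 + 582\right) + 98347} = \frac{1}{1549 + 98347} = \frac{1}{99896}$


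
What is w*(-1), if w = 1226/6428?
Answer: -613/3214 ≈ -0.19073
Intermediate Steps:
w = 613/3214 (w = 1226*(1/6428) = 613/3214 ≈ 0.19073)
w*(-1) = (613/3214)*(-1) = -613/3214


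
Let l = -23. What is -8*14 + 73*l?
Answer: -1791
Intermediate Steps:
-8*14 + 73*l = -8*14 + 73*(-23) = -112 - 1679 = -1791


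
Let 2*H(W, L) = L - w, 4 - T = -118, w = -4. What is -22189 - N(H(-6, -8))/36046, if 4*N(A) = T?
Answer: -1599649449/72092 ≈ -22189.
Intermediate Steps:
T = 122 (T = 4 - 1*(-118) = 4 + 118 = 122)
H(W, L) = 2 + L/2 (H(W, L) = (L - 1*(-4))/2 = (L + 4)/2 = (4 + L)/2 = 2 + L/2)
N(A) = 61/2 (N(A) = (1/4)*122 = 61/2)
-22189 - N(H(-6, -8))/36046 = -22189 - 61/(2*36046) = -22189 - 1*61/72092 = -22189 - 61/72092 = -1599649449/72092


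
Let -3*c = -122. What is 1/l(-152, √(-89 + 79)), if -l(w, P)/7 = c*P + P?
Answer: 3*I*√10/8750 ≈ 0.0010842*I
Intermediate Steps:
c = 122/3 (c = -⅓*(-122) = 122/3 ≈ 40.667)
l(w, P) = -875*P/3 (l(w, P) = -7*(122*P/3 + P) = -875*P/3)
1/l(-152, √(-89 + 79)) = 1/(-875*√(-89 + 79)/3) = 1/(-875*I*√10/3) = 3*I*√10/8750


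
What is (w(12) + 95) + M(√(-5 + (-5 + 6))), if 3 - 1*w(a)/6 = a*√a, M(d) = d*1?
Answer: 113 - 144*√3 + 2*I ≈ -136.42 + 2.0*I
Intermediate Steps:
M(d) = d
w(a) = 18 - 6*a^(3/2) (w(a) = 18 - 6*a*√a = 18 - 6*a^(3/2))
(w(12) + 95) + M(√(-5 + (-5 + 6))) = ((18 - 144*√3) + 95) + √(-5 + (-5 + 6)) = ((18 - 144*√3) + 95) + √(-5 + 1) = ((18 - 144*√3) + 95) + √(-4) = (113 - 144*√3) + 2*I = 113 - 144*√3 + 2*I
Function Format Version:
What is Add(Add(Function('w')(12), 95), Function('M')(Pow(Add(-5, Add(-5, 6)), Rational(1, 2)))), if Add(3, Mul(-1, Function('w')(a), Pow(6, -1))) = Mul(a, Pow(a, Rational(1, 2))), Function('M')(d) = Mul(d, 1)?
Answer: Add(113, Mul(-144, Pow(3, Rational(1, 2))), Mul(2, I)) ≈ Add(-136.42, Mul(2.0000, I))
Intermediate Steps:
Function('M')(d) = d
Function('w')(a) = Add(18, Mul(-6, Pow(a, Rational(3, 2)))) (Function('w')(a) = Add(18, Mul(-6, Mul(a, Pow(a, Rational(1, 2))))) = Add(18, Mul(-6, Pow(a, Rational(3, 2)))))
Add(Add(Function('w')(12), 95), Function('M')(Pow(Add(-5, Add(-5, 6)), Rational(1, 2)))) = Add(Add(Add(18, Mul(-6, Pow(12, Rational(3, 2)))), 95), Pow(Add(-5, Add(-5, 6)), Rational(1, 2))) = Add(Add(Add(18, Mul(-6, Mul(24, Pow(3, Rational(1, 2))))), 95), Pow(Add(-5, 1), Rational(1, 2))) = Add(Add(Add(18, Mul(-144, Pow(3, Rational(1, 2)))), 95), Pow(-4, Rational(1, 2))) = Add(Add(113, Mul(-144, Pow(3, Rational(1, 2)))), Mul(2, I)) = Add(113, Mul(-144, Pow(3, Rational(1, 2))), Mul(2, I))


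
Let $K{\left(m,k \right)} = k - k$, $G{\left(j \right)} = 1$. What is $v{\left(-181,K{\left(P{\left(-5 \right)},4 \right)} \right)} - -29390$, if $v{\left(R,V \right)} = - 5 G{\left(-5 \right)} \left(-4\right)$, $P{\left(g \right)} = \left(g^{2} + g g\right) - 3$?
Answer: $29410$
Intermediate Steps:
$P{\left(g \right)} = -3 + 2 g^{2}$ ($P{\left(g \right)} = \left(g^{2} + g^{2}\right) - 3 = 2 g^{2} - 3 = -3 + 2 g^{2}$)
$K{\left(m,k \right)} = 0$
$v{\left(R,V \right)} = 20$ ($v{\left(R,V \right)} = \left(-5\right) 1 \left(-4\right) = \left(-5\right) \left(-4\right) = 20$)
$v{\left(-181,K{\left(P{\left(-5 \right)},4 \right)} \right)} - -29390 = 20 - -29390 = 20 + 29390 = 29410$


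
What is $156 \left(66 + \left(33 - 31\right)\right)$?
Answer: $10608$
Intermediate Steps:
$156 \left(66 + \left(33 - 31\right)\right) = 156 \left(66 + 2\right) = 156 \cdot 68 = 10608$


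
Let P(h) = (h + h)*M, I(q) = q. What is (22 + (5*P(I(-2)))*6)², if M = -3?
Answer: 145924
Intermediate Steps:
P(h) = -6*h (P(h) = (h + h)*(-3) = (2*h)*(-3) = -6*h)
(22 + (5*P(I(-2)))*6)² = (22 + (5*(-6*(-2)))*6)² = (22 + (5*12)*6)² = (22 + 60*6)² = (22 + 360)² = 382² = 145924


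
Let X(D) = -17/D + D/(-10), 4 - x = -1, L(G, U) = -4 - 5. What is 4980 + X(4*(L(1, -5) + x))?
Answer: 398613/80 ≈ 4982.7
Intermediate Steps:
L(G, U) = -9
x = 5 (x = 4 - 1*(-1) = 4 + 1 = 5)
X(D) = -17/D - D/10 (X(D) = -17/D + D*(-⅒) = -17/D - D/10)
4980 + X(4*(L(1, -5) + x)) = 4980 + (-17*1/(4*(-9 + 5)) - 2*(-9 + 5)/5) = 4980 + (-17/(4*(-4)) - 2*(-4)/5) = 4980 + (-17/(-16) - ⅒*(-16)) = 4980 + (-17*(-1/16) + 8/5) = 4980 + (17/16 + 8/5) = 4980 + 213/80 = 398613/80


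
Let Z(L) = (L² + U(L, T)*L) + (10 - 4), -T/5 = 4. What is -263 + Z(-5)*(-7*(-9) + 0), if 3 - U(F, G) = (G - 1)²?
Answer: 139660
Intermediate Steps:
T = -20 (T = -5*4 = -20)
U(F, G) = 3 - (-1 + G)² (U(F, G) = 3 - (G - 1)² = 3 - (-1 + G)²)
Z(L) = 6 + L² - 438*L (Z(L) = (L² + (3 - (-1 - 20)²)*L) + (10 - 4) = (L² + (3 - 1*(-21)²)*L) + 6 = (L² + (3 - 1*441)*L) + 6 = (L² + (3 - 441)*L) + 6 = (L² - 438*L) + 6 = 6 + L² - 438*L)
-263 + Z(-5)*(-7*(-9) + 0) = -263 + (6 + (-5)² - 438*(-5))*(-7*(-9) + 0) = -263 + (6 + 25 + 2190)*(63 + 0) = -263 + 2221*63 = -263 + 139923 = 139660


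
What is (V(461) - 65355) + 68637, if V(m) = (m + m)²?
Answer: 853366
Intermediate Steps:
V(m) = 4*m² (V(m) = (2*m)² = 4*m²)
(V(461) - 65355) + 68637 = (4*461² - 65355) + 68637 = (4*212521 - 65355) + 68637 = (850084 - 65355) + 68637 = 784729 + 68637 = 853366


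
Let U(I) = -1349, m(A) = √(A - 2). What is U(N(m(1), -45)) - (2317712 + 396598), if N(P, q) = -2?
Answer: -2715659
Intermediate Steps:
m(A) = √(-2 + A)
U(N(m(1), -45)) - (2317712 + 396598) = -1349 - (2317712 + 396598) = -1349 - 1*2714310 = -1349 - 2714310 = -2715659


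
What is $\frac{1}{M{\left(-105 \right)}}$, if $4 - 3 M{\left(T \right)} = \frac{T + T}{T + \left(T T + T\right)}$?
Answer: $\frac{103}{138} \approx 0.74638$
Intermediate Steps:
$M{\left(T \right)} = \frac{4}{3} - \frac{2 T}{3 \left(T^{2} + 2 T\right)}$ ($M{\left(T \right)} = \frac{4}{3} - \frac{\left(T + T\right) \frac{1}{T + \left(T T + T\right)}}{3} = \frac{4}{3} - \frac{2 T \frac{1}{T + \left(T^{2} + T\right)}}{3} = \frac{4}{3} - \frac{2 T \frac{1}{T + \left(T + T^{2}\right)}}{3} = \frac{4}{3} - \frac{2 T \frac{1}{T^{2} + 2 T}}{3} = \frac{4}{3} - \frac{2 T}{3 \left(T^{2} + 2 T\right)}$)
$\frac{1}{M{\left(-105 \right)}} = \frac{1}{\frac{2}{3} \frac{1}{2 - 105} \left(3 + 2 \left(-105\right)\right)} = \frac{1}{\frac{2}{3} \frac{1}{-103} \left(3 - 210\right)} = \frac{1}{\frac{2}{3} \left(- \frac{1}{103}\right) \left(-207\right)} = \frac{1}{\frac{138}{103}} = \frac{103}{138}$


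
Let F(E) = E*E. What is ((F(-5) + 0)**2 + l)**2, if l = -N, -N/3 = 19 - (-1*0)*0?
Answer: 465124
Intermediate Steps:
F(E) = E**2
N = -57 (N = -3*(19 - (-1*0)*0) = -3*(19 - 0*0) = -3*(19 - 1*0) = -3*(19 + 0) = -3*19 = -57)
l = 57 (l = -1*(-57) = 57)
((F(-5) + 0)**2 + l)**2 = (((-5)**2 + 0)**2 + 57)**2 = ((25 + 0)**2 + 57)**2 = (25**2 + 57)**2 = (625 + 57)**2 = 682**2 = 465124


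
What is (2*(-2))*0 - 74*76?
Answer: -5624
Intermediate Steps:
(2*(-2))*0 - 74*76 = -4*0 - 5624 = 0 - 5624 = -5624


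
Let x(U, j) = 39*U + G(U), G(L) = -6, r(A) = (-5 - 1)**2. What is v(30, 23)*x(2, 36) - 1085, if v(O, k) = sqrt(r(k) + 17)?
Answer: -1085 + 72*sqrt(53) ≈ -560.83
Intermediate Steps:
r(A) = 36 (r(A) = (-6)**2 = 36)
x(U, j) = -6 + 39*U (x(U, j) = 39*U - 6 = -6 + 39*U)
v(O, k) = sqrt(53) (v(O, k) = sqrt(36 + 17) = sqrt(53))
v(30, 23)*x(2, 36) - 1085 = sqrt(53)*(-6 + 39*2) - 1085 = sqrt(53)*(-6 + 78) - 1085 = sqrt(53)*72 - 1085 = 72*sqrt(53) - 1085 = -1085 + 72*sqrt(53)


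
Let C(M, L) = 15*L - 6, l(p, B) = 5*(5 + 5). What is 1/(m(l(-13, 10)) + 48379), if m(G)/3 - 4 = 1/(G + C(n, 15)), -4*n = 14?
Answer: 269/13017182 ≈ 2.0665e-5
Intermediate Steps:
n = -7/2 (n = -¼*14 = -7/2 ≈ -3.5000)
l(p, B) = 50 (l(p, B) = 5*10 = 50)
C(M, L) = -6 + 15*L
m(G) = 12 + 3/(219 + G) (m(G) = 12 + 3/(G + (-6 + 15*15)) = 12 + 3/(G + (-6 + 225)) = 12 + 3/(G + 219) = 12 + 3/(219 + G))
1/(m(l(-13, 10)) + 48379) = 1/(3*(877 + 4*50)/(219 + 50) + 48379) = 1/(3*(877 + 200)/269 + 48379) = 1/(3*(1/269)*1077 + 48379) = 1/(3231/269 + 48379) = 1/(13017182/269) = 269/13017182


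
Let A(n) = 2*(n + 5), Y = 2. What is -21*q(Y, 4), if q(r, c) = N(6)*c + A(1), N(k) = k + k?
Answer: -1260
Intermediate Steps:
N(k) = 2*k
A(n) = 10 + 2*n (A(n) = 2*(5 + n) = 10 + 2*n)
q(r, c) = 12 + 12*c (q(r, c) = (2*6)*c + (10 + 2*1) = 12*c + (10 + 2) = 12*c + 12 = 12 + 12*c)
-21*q(Y, 4) = -21*(12 + 12*4) = -21*(12 + 48) = -21*60 = -1260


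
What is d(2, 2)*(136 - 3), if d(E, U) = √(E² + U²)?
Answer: 266*√2 ≈ 376.18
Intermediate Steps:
d(2, 2)*(136 - 3) = √(2² + 2²)*(136 - 3) = √(4 + 4)*133 = √8*133 = (2*√2)*133 = 266*√2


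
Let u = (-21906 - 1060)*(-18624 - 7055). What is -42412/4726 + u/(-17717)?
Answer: -1393940575484/41865271 ≈ -33296.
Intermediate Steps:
u = 589743914 (u = -22966*(-25679) = 589743914)
-42412/4726 + u/(-17717) = -42412/4726 + 589743914/(-17717) = -42412*1/4726 + 589743914*(-1/17717) = -21206/2363 - 589743914/17717 = -1393940575484/41865271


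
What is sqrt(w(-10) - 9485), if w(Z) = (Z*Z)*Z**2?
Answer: sqrt(515) ≈ 22.694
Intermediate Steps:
w(Z) = Z**4 (w(Z) = Z**2*Z**2 = Z**4)
sqrt(w(-10) - 9485) = sqrt((-10)**4 - 9485) = sqrt(10000 - 9485) = sqrt(515)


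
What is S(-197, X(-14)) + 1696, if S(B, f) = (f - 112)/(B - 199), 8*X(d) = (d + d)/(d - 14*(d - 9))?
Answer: 59112065/34848 ≈ 1696.3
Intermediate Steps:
X(d) = d/(4*(126 - 13*d)) (X(d) = ((d + d)/(d - 14*(d - 9)))/8 = ((2*d)/(d - 14*(-9 + d)))/8 = ((2*d)/(d + (126 - 14*d)))/8 = ((2*d)/(126 - 13*d))/8 = (2*d/(126 - 13*d))/8 = d/(4*(126 - 13*d)))
S(B, f) = (-112 + f)/(-199 + B)
S(-197, X(-14)) + 1696 = (-112 - 1*(-14)/(-504 + 52*(-14)))/(-199 - 197) + 1696 = (-112 - 1*(-14)/(-504 - 728))/(-396) + 1696 = -(-112 - 1*(-14)/(-1232))/396 + 1696 = -(-112 - 1*(-14)*(-1/1232))/396 + 1696 = -(-112 - 1/88)/396 + 1696 = -1/396*(-9857/88) + 1696 = 9857/34848 + 1696 = 59112065/34848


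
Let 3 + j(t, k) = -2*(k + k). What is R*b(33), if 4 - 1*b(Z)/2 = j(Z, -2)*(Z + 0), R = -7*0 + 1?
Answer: -322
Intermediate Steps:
j(t, k) = -3 - 4*k (j(t, k) = -3 - 2*(k + k) = -3 - 4*k)
R = 1 (R = 0 + 1 = 1)
b(Z) = 8 - 10*Z (b(Z) = 8 - 2*(-3 - 4*(-2))*(Z + 0) = 8 - 2*(-3 + 8)*Z = 8 - 10*Z)
R*b(33) = 1*(8 - 10*33) = 1*(8 - 330) = 1*(-322) = -322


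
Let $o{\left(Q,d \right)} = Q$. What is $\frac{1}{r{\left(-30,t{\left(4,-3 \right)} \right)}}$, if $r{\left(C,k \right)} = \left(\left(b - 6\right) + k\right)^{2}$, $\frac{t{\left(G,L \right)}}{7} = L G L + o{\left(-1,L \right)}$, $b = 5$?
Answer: $\frac{1}{59536} \approx 1.6797 \cdot 10^{-5}$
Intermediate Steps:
$t{\left(G,L \right)} = -7 + 7 G L^{2}$ ($t{\left(G,L \right)} = 7 \left(L G L - 1\right) = 7 \left(G L L - 1\right) = 7 \left(G L^{2} - 1\right) = 7 \left(-1 + G L^{2}\right) = -7 + 7 G L^{2}$)
$r{\left(C,k \right)} = \left(-1 + k\right)^{2}$ ($r{\left(C,k \right)} = \left(\left(5 - 6\right) + k\right)^{2} = \left(-1 + k\right)^{2}$)
$\frac{1}{r{\left(-30,t{\left(4,-3 \right)} \right)}} = \frac{1}{\left(-1 - \left(7 - 28 \left(-3\right)^{2}\right)\right)^{2}} = \frac{1}{\left(-1 - \left(7 - 252\right)\right)^{2}} = \frac{1}{\left(-1 + \left(-7 + 252\right)\right)^{2}} = \frac{1}{\left(-1 + 245\right)^{2}} = \frac{1}{244^{2}} = \frac{1}{59536}$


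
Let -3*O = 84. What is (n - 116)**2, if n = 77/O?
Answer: 225625/16 ≈ 14102.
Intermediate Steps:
O = -28 (O = -1/3*84 = -28)
n = -11/4 (n = 77/(-28) = 77*(-1/28) = -11/4 ≈ -2.7500)
(n - 116)**2 = (-11/4 - 116)**2 = (-475/4)**2 = 225625/16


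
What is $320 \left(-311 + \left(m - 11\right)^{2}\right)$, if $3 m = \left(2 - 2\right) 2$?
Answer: $-60800$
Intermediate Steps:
$m = 0$ ($m = \frac{\left(2 - 2\right) 2}{3} = \frac{0 \cdot 2}{3} = \frac{1}{3} \cdot 0 = 0$)
$320 \left(-311 + \left(m - 11\right)^{2}\right) = 320 \left(-311 + \left(0 - 11\right)^{2}\right) = 320 \left(-311 + \left(-11\right)^{2}\right) = 320 \left(-311 + 121\right) = 320 \left(-190\right) = -60800$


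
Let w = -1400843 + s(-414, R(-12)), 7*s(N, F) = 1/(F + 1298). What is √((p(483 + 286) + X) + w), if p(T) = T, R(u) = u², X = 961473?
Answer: I*√912011129558/1442 ≈ 662.27*I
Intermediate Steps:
s(N, F) = 1/(7*(1298 + F)) (s(N, F) = 1/(7*(F + 1298)) = 1/(7*(1298 + F)))
w = -14140109241/10094 (w = -1400843 + 1/(7*(1298 + (-12)²)) = -1400843 + 1/(7*(1298 + 144)) = -1400843 + (⅐)/1442 = -1400843 + (⅐)*(1/1442) = -1400843 + 1/10094 = -14140109241/10094 ≈ -1.4008e+6)
√((p(483 + 286) + X) + w) = √(((483 + 286) + 961473) - 14140109241/10094) = √((769 + 961473) - 14140109241/10094) = √(962242 - 14140109241/10094) = √(-4427238493/10094) = I*√912011129558/1442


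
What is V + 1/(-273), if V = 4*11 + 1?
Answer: 12284/273 ≈ 44.996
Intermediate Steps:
V = 45 (V = 44 + 1 = 45)
V + 1/(-273) = 45 + 1/(-273) = 45 - 1/273 = 12284/273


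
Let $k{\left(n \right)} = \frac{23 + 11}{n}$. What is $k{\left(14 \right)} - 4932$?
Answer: $- \frac{34507}{7} \approx -4929.6$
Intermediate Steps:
$k{\left(n \right)} = \frac{34}{n}$
$k{\left(14 \right)} - 4932 = \frac{34}{14} - 4932 = 34 \cdot \frac{1}{14} - 4932 = \frac{17}{7} - 4932 = - \frac{34507}{7}$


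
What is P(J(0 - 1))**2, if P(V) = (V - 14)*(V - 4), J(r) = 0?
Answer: 3136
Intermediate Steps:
P(V) = (-14 + V)*(-4 + V)
P(J(0 - 1))**2 = (56 + 0**2 - 18*0)**2 = (56 + 0 + 0)**2 = 56**2 = 3136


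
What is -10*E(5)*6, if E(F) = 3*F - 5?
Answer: -600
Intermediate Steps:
E(F) = -5 + 3*F
-10*E(5)*6 = -10*(-5 + 3*5)*6 = -10*(-5 + 15)*6 = -10*10*6 = -100*6 = -600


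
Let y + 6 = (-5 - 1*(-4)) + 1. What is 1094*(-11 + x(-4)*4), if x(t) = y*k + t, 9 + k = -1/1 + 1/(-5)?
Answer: 1191366/5 ≈ 2.3827e+5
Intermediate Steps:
y = -6 (y = -6 + ((-5 - 1*(-4)) + 1) = -6 + ((-5 + 4) + 1) = -6 + (-1 + 1) = -6 + 0 = -6)
k = -51/5 (k = -9 + (-1/1 + 1/(-5)) = -9 + (-1*1 + 1*(-⅕)) = -9 + (-1 - ⅕) = -9 - 6/5 = -51/5 ≈ -10.200)
x(t) = 306/5 + t (x(t) = -6*(-51/5) + t = 306/5 + t)
1094*(-11 + x(-4)*4) = 1094*(-11 + (306/5 - 4)*4) = 1094*(-11 + (286/5)*4) = 1094*(-11 + 1144/5) = 1094*(1089/5) = 1191366/5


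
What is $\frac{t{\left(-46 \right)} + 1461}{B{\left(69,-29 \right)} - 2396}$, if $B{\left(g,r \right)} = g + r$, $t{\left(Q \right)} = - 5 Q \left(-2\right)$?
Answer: $- \frac{1001}{2356} \approx -0.42487$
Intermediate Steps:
$t{\left(Q \right)} = 10 Q$
$\frac{t{\left(-46 \right)} + 1461}{B{\left(69,-29 \right)} - 2396} = \frac{10 \left(-46\right) + 1461}{\left(69 - 29\right) - 2396} = \frac{-460 + 1461}{40 - 2396} = \frac{1001}{-2356} = 1001 \left(- \frac{1}{2356}\right) = - \frac{1001}{2356}$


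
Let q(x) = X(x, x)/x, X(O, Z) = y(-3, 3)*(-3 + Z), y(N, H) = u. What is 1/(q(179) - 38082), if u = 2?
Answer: -179/6816326 ≈ -2.6260e-5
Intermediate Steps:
y(N, H) = 2
X(O, Z) = -6 + 2*Z (X(O, Z) = 2*(-3 + Z) = -6 + 2*Z)
q(x) = (-6 + 2*x)/x
1/(q(179) - 38082) = 1/((2 - 6/179) - 38082) = 1/(352/179 - 38082) = 1/(-6816326/179) = -179/6816326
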